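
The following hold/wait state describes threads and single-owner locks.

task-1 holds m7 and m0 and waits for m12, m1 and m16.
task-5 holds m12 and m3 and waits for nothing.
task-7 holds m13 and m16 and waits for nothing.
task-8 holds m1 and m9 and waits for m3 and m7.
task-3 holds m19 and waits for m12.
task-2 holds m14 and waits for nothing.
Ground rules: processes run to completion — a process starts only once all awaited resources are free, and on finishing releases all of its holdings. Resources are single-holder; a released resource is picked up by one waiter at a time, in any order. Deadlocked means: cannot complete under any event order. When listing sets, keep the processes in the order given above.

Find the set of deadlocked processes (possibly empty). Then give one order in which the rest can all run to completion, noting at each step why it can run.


Deadlocked set: task-1 and task-8.
Key observation: the wait chain closes on itself along task-1 -> task-8 -> task-1; no other process is dragged down with it.
One completion order for the rest: task-7, task-2, task-5, task-3.
Step-by-step check:
  task-7 waits on nothing -> runs at once and releases m13 and m16
  task-2 waits on nothing -> runs at once and releases m14
  task-5 waits on nothing -> runs at once and releases m12 and m3
  task-3: everything it awaited (m12) is free; runs, freeing m19


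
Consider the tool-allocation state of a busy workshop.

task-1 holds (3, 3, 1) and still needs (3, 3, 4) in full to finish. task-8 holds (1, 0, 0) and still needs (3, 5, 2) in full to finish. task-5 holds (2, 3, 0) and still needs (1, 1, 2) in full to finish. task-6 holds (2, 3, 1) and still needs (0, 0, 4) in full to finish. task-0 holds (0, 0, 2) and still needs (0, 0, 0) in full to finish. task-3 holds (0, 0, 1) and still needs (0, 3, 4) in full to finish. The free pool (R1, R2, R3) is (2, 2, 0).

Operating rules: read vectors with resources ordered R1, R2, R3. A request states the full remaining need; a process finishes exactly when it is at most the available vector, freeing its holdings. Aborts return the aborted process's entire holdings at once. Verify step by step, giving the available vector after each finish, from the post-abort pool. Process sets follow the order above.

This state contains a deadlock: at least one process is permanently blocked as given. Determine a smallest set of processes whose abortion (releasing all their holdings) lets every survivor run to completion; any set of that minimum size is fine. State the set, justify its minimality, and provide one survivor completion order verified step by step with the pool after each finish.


Minimum abort set: task-1 and task-3.
Key observation: the returned (3, 3, 2) from task-1 and task-3 is what brings task-6 — unrunnable before, under any order — into play at step 4.
No one abort is enough; case by case: task-1 alone leaves task-6 blocked (short on R3); task-8 alone leaves task-1 blocked (short on R3); task-5 alone leaves task-1 blocked (short on R3); task-6 alone leaves task-1 blocked (short on R3); task-0 alone leaves task-1 blocked (short on R3); task-3 alone leaves task-1 blocked (short on R3).
One survivor order: task-5, task-0, task-8, task-6. Walking it through (post-abort pool first):
  pool = (5, 5, 2)
  task-5: need (1, 1, 2) fits (5, 5, 2); releases (2, 3, 0), pool now (7, 8, 2)
  task-0: need (0, 0, 0) fits (7, 8, 2); releases (0, 0, 2), pool now (7, 8, 4)
  task-8: need (3, 5, 2) fits (7, 8, 4); releases (1, 0, 0), pool now (8, 8, 4)
  task-6: need (0, 0, 4) fits (8, 8, 4); releases (2, 3, 1), pool now (10, 11, 5)


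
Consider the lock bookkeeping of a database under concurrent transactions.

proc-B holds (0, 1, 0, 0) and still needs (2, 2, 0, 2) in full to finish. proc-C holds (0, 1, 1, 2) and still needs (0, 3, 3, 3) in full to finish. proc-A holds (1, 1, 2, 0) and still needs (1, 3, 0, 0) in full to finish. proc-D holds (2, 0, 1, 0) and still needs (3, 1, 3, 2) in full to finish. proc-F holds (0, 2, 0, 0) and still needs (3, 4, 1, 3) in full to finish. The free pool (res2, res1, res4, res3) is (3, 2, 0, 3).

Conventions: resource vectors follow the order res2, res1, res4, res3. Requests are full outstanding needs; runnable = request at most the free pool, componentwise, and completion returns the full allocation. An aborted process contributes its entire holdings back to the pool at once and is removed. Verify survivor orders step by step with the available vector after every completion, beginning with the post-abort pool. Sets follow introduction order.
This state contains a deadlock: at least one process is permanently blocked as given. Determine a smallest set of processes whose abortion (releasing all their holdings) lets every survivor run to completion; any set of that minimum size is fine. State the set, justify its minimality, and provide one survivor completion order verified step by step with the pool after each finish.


Minimum abort set: proc-D.
Key observation: proc-C was stuck for good until proc-D gave back (2, 0, 1, 0); in the order shown it finishes at step 4.
Why nothing smaller works: aborting no one leaves the state deadlocked as given.
One survivor order: proc-B, proc-A, proc-F, proc-C. Check, step by step (post-abort pool first):
  pool = (5, 2, 1, 3)
  run proc-B (needs (2, 2, 0, 2), free (5, 2, 1, 3)); after release of (0, 1, 0, 0) the pool is (5, 3, 1, 3)
  run proc-A (needs (1, 3, 0, 0), free (5, 3, 1, 3)); after release of (1, 1, 2, 0) the pool is (6, 4, 3, 3)
  run proc-F (needs (3, 4, 1, 3), free (6, 4, 3, 3)); after release of (0, 2, 0, 0) the pool is (6, 6, 3, 3)
  run proc-C (needs (0, 3, 3, 3), free (6, 6, 3, 3)); after release of (0, 1, 1, 2) the pool is (6, 7, 4, 5)


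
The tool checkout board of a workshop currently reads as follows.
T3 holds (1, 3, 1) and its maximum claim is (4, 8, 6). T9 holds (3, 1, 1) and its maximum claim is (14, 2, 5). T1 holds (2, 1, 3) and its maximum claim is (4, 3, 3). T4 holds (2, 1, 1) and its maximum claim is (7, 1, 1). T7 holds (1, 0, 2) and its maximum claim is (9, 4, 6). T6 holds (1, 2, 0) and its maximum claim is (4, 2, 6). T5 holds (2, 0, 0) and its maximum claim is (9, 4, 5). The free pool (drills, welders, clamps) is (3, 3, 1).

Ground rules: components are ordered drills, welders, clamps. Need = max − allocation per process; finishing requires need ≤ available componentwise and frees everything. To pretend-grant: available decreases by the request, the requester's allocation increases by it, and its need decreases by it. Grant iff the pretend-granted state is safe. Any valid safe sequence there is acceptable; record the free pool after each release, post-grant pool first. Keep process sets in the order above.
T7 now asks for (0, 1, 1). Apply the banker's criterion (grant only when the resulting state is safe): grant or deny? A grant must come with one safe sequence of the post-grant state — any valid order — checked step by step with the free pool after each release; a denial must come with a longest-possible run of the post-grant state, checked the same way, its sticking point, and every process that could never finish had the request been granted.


DENY. Granting would leave the state unsafe.
Key observation: after T1, T4 the pool peaks at (7, 4, 4), and each blocked process is short somewhere: T3 on welders, clamps; T9 on drills; T7 on drills; T6 on clamps; T5 on clamps.
After a pretend grant, a maximal execution: T1, T4 — then nothing else fits. Step-by-step check:
  pool = (3, 2, 0)
  T1: need (2, 2, 0) fits (3, 2, 0); releases (2, 1, 3), pool now (5, 3, 3)
  T4: need (5, 0, 0) fits (5, 3, 3); releases (2, 1, 1), pool now (7, 4, 4)
  T3 still needs (3, 5, 5) but only (7, 4, 4) is free — short on welders and clamps
  T9 still needs (11, 1, 4) but only (7, 4, 4) is free — short on drills
  T7 still needs (8, 3, 3) but only (7, 4, 4) is free — short on drills
  T6 still needs (3, 0, 6) but only (7, 4, 4) is free — short on clamps
  T5 still needs (7, 4, 5) but only (7, 4, 4) is free — short on clamps
Had the request been granted, T3, T9, T7, T6 and T5 could never finish.


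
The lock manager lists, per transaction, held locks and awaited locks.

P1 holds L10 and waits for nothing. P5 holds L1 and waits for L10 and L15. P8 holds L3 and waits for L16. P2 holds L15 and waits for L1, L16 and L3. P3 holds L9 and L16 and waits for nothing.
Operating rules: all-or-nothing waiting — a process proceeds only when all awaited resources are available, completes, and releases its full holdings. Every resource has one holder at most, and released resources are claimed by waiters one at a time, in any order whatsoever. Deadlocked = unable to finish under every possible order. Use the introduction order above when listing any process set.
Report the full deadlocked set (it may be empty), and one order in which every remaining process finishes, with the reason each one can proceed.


The deadlocked set is P5 and P2.
Key observation: the wait chain closes on itself along P5 -> P2 -> P5; no other process is dragged down with it.
One completion order for the rest: P1, P3, P8.
Walking it through:
  P1 waits on nothing -> runs at once and releases L10
  P3 waits on nothing -> runs at once and releases L9 and L16
  run P8 (all its waits — L16 — are resolved); releases L3


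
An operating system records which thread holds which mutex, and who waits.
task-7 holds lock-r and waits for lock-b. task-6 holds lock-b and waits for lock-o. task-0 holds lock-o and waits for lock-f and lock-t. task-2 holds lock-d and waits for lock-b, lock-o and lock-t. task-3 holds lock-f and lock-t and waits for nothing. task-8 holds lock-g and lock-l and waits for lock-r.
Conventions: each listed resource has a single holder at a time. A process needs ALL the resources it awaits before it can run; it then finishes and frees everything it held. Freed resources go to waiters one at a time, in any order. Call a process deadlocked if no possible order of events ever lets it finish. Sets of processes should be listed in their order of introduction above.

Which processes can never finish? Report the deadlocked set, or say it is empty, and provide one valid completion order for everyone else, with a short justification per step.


No process is deadlocked.
Key observation: all waits point, directly or indirectly, at processes that can finish, so nothing is permanently blocked.
The rest can finish in the order task-3, task-0, task-6, task-2, task-7, task-8.
Step-by-step check:
  task-3: no waits; runs immediately, freeing lock-f and lock-t
  task-0 waits on lock-f and lock-t — all released -> runs and releases lock-o
  task-6 waits on lock-o — all released -> runs and releases lock-b
  task-2 waits on lock-b, lock-o and lock-t — all released -> runs and releases lock-d
  task-7 waits on lock-b — all released -> runs and releases lock-r
  task-8 waits on lock-r — all released -> runs and releases lock-g and lock-l


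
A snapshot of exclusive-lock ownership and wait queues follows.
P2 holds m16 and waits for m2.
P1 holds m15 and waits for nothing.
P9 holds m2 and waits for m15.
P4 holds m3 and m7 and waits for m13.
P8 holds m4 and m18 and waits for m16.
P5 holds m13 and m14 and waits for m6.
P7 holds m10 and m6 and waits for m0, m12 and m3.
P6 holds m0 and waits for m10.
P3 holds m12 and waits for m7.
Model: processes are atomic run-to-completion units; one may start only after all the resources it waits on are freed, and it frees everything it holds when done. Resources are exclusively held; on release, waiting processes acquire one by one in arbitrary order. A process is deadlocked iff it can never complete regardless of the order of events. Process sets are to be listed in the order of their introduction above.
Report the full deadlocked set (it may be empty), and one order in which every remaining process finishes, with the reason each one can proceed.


Deadlocked: P4, P5, P7, P6 and P3.
Key observation: the loop P4 -> P5 -> P7 -> P4 blocks itself forever; P6 and P3 are caught in further circular waits.
A valid finishing order for the others: P1, P9, P2, P8.
Walking it through:
  P1 waits on nothing -> runs at once and releases m15
  P9 waits on m15 — all released -> runs and releases m2
  P2 waits on m2 — all released -> runs and releases m16
  P8 waits on m16 — all released -> runs and releases m4 and m18


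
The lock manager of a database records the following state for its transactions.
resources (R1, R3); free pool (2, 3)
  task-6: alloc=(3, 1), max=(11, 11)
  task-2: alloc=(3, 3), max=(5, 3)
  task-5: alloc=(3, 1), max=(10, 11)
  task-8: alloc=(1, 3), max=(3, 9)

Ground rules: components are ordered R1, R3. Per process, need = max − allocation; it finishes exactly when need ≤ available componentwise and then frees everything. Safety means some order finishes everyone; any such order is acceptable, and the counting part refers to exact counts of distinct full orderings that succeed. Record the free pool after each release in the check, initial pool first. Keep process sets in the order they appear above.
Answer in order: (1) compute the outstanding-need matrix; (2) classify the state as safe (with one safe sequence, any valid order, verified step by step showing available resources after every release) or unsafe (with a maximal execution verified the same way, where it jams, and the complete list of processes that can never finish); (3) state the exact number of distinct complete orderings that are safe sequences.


(1) Need matrix, components ordered R1, R3:
  task-6: (8, 10)
  task-2: (2, 0)
  task-5: (7, 10)
  task-8: (2, 6)
(2) The state is UNSAFE.
Key observation: task-2, task-8 can finish, but then (6, 9) is all there is, and the blocked group's R1 demands exceed it.
A maximal execution: task-2, task-8 — then nothing else fits. Walking it through:
  pool = (2, 3)
  task-2: need (2, 0) fits (2, 3); releases (3, 3), pool now (5, 6)
  task-8: need (2, 6) fits (5, 6); releases (1, 3), pool now (6, 9)
  task-6 still needs (8, 10) but only (6, 9) is free — short on R1 and R3
  task-5 still needs (7, 10) but only (6, 9) is free — short on R1 and R3
Never able to finish: task-6 and task-5.
(3) The exact count: 0 of the possible complete orderings are safe sequences.


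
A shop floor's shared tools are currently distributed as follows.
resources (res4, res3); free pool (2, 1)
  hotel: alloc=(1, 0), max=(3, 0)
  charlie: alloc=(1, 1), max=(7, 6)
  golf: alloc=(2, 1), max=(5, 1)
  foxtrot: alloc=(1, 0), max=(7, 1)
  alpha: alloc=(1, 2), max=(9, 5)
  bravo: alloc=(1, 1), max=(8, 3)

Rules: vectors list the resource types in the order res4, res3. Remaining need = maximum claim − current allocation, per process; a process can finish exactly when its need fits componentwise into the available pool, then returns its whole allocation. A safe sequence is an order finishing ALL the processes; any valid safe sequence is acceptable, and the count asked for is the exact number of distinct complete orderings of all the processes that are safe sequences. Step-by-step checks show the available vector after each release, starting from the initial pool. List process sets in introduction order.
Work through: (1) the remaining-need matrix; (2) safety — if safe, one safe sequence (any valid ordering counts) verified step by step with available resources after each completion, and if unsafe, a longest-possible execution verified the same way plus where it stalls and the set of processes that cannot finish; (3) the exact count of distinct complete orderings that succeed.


(1) Need matrix, components ordered res4, res3:
  hotel: (2, 0)
  charlie: (6, 5)
  golf: (3, 0)
  foxtrot: (6, 1)
  alpha: (8, 3)
  bravo: (7, 2)
(2) UNSAFE — no complete ordering exists.
Key observation: no order helps: past hotel, golf, the free pool tops out at (5, 2), below what each blocked process needs in res4.
A maximal execution: hotel, golf — then nothing else fits. Verifying each step:
  pool = (2, 1)
  run hotel (needs (2, 0), free (2, 1)); after release of (1, 0) the pool is (3, 1)
  run golf (needs (3, 0), free (3, 1)); after release of (2, 1) the pool is (5, 2)
  blocked: charlie wants (6, 5), pool (5, 2) — not enough res4 and res3
  blocked: foxtrot wants (6, 1), pool (5, 2) — not enough res4
  blocked: alpha wants (8, 3), pool (5, 2) — not enough res4 and res3
  blocked: bravo wants (7, 2), pool (5, 2) — not enough res4
Never able to finish: charlie, foxtrot, alpha and bravo.
(3) Exactly 0 of the possible complete orderings are safe sequences.


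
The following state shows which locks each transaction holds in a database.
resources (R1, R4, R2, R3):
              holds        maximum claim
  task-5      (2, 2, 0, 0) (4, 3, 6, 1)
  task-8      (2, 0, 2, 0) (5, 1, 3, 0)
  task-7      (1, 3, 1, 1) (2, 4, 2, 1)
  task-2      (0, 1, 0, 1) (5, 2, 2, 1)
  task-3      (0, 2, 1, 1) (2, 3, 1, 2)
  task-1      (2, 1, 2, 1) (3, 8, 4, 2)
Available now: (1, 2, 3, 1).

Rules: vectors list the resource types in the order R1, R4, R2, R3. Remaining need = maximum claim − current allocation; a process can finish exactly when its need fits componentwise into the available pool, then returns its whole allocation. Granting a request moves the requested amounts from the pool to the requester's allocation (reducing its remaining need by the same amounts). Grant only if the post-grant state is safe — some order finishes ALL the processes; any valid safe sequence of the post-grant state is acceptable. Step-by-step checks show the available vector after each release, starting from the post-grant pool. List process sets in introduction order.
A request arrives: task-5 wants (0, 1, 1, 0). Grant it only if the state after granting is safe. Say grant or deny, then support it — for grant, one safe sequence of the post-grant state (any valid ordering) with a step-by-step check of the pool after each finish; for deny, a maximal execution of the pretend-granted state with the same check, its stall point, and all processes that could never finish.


DENY — the pretend-granted state is unsafe.
Key observation: after task-7, task-3 the pool peaks at (2, 6, 4, 3), and each blocked process is short somewhere: task-5 on R2; task-8 on R1; task-2 on R1; task-1 on R4.
After a pretend grant, a maximal execution: task-7, task-3 — then nothing else fits. Walking it through:
  pool = (1, 1, 2, 1)
  task-7: need (1, 1, 1, 0) fits (1, 1, 2, 1); releases (1, 3, 1, 1), pool now (2, 4, 3, 2)
  task-3: need (2, 1, 0, 1) fits (2, 4, 3, 2); releases (0, 2, 1, 1), pool now (2, 6, 4, 3)
  blocked: task-5 wants (2, 0, 5, 1), pool (2, 6, 4, 3) — not enough R2
  blocked: task-8 wants (3, 1, 1, 0), pool (2, 6, 4, 3) — not enough R1
  blocked: task-2 wants (5, 1, 2, 0), pool (2, 6, 4, 3) — not enough R1
  blocked: task-1 wants (1, 7, 2, 1), pool (2, 6, 4, 3) — not enough R4
Processes that could never finish after the grant: task-5, task-8, task-2 and task-1.


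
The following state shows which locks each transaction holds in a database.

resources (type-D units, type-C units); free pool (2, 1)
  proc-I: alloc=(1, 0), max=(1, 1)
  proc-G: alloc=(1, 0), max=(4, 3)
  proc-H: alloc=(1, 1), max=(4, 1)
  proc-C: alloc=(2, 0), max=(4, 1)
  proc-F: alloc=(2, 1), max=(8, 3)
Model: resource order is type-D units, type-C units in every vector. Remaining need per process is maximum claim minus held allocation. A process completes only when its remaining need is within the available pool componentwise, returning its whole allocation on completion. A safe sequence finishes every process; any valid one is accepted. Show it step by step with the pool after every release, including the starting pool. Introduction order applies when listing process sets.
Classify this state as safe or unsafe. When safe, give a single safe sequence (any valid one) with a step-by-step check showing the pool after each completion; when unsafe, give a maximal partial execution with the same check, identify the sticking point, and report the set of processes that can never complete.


The state is SAFE; one workable sequence: proc-C, proc-I, proc-H, proc-F, proc-G.
Key observation: proc-C marks the first exact bind of the order: its need (2, 1) fits the free (2, 1) with zero slack on a requested resource.
Walking it through:
  pool = (2, 1)
  run proc-C (needs (2, 1), free (2, 1)); after release of (2, 0) the pool is (4, 1)
  run proc-I (needs (0, 1), free (4, 1)); after release of (1, 0) the pool is (5, 1)
  run proc-H (needs (3, 0), free (5, 1)); after release of (1, 1) the pool is (6, 2)
  run proc-F (needs (6, 2), free (6, 2)); after release of (2, 1) the pool is (8, 3)
  run proc-G (needs (3, 3), free (8, 3)); after release of (1, 0) the pool is (9, 3)


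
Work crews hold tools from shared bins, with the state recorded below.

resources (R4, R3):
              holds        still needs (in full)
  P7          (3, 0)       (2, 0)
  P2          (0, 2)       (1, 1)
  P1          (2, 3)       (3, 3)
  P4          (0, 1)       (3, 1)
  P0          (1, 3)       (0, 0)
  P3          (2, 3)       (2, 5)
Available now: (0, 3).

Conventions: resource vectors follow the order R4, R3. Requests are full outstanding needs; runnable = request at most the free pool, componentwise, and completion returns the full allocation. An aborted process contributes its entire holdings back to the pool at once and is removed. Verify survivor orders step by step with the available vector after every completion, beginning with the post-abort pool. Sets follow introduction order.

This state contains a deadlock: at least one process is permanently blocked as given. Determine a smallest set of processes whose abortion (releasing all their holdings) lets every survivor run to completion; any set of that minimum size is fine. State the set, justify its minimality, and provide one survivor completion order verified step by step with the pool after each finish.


Minimum abort set: P1.
Key observation: aborting P1 returns (2, 3), and P3 — hopeless before — runs at step 1 with the returned capacity in the pool.
No smaller set exists: with zero aborts the deadlock remains.
The survivors complete as P3, P2, P0, P7, P4. Walking it through (starting from the post-abort pool):
  pool = (2, 6)
  P3: need (2, 5) fits (2, 6); releases (2, 3), pool now (4, 9)
  P2: need (1, 1) fits (4, 9); releases (0, 2), pool now (4, 11)
  P0: need (0, 0) fits (4, 11); releases (1, 3), pool now (5, 14)
  P7: need (2, 0) fits (5, 14); releases (3, 0), pool now (8, 14)
  P4: need (3, 1) fits (8, 14); releases (0, 1), pool now (8, 15)


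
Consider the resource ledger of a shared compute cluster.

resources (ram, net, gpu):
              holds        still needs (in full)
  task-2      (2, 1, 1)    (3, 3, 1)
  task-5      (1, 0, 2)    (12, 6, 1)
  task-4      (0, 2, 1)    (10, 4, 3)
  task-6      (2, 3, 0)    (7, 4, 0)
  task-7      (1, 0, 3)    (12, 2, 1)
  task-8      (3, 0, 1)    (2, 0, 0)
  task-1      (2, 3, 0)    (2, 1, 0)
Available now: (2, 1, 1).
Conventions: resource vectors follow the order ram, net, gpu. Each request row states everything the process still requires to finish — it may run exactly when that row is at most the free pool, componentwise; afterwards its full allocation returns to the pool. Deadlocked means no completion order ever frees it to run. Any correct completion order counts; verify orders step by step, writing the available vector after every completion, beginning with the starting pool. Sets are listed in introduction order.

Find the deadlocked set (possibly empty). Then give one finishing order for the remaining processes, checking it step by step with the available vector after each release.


The deadlocked set is task-5 and task-7.
Key observation: the pool after task-1, task-2, task-8, task-6, task-4 is (11, 10, 4); every surviving request exceeds it in ram, so progress ends there.
One completion order for the rest: task-1, task-2, task-8, task-6, task-4. Step-by-step check:
  pool = (2, 1, 1)
  task-1: need (2, 1, 0) fits (2, 1, 1); releases (2, 3, 0), pool now (4, 4, 1)
  task-2: need (3, 3, 1) fits (4, 4, 1); releases (2, 1, 1), pool now (6, 5, 2)
  task-8: need (2, 0, 0) fits (6, 5, 2); releases (3, 0, 1), pool now (9, 5, 3)
  task-6: need (7, 4, 0) fits (9, 5, 3); releases (2, 3, 0), pool now (11, 8, 3)
  task-4: need (10, 4, 3) fits (11, 8, 3); releases (0, 2, 1), pool now (11, 10, 4)
The blocked processes can never fit:
  blocked: task-5 wants (12, 6, 1), pool (11, 10, 4) — not enough ram
  blocked: task-7 wants (12, 2, 1), pool (11, 10, 4) — not enough ram


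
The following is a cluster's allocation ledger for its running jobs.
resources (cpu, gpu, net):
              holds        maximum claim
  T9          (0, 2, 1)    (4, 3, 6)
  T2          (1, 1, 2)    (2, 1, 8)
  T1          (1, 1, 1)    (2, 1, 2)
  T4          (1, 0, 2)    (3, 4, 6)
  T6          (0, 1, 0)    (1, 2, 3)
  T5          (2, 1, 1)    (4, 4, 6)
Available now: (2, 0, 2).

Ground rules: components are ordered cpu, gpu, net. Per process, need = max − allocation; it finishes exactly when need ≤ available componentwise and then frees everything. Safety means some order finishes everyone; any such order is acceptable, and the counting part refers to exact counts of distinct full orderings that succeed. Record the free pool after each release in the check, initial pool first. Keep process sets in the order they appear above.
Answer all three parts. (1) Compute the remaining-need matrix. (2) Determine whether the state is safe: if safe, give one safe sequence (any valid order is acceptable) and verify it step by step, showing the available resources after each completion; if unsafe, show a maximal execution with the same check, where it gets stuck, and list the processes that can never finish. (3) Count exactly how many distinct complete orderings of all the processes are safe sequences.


(1) Outstanding need per process (order cpu, gpu, net):
  T9: (4, 1, 5)
  T2: (1, 0, 6)
  T1: (1, 0, 1)
  T4: (2, 4, 4)
  T6: (1, 1, 3)
  T5: (2, 3, 5)
(2) UNSAFE — no complete ordering exists.
Key observation: no order helps: past T1, T6, the free pool tops out at (3, 2, 3), below what each blocked process needs in net.
A maximal execution: T1, T6 — then nothing else fits. Check, step by step:
  pool = (2, 0, 2)
  T1 needs (1, 0, 1) <= (2, 0, 2) -> finishes; pool += (1, 1, 1) = (3, 1, 3)
  T6 needs (1, 1, 3) <= (3, 1, 3) -> finishes; pool += (0, 1, 0) = (3, 2, 3)
  T9 still needs (4, 1, 5) but only (3, 2, 3) is free — short on cpu and net
  T2 still needs (1, 0, 6) but only (3, 2, 3) is free — short on net
  T4 still needs (2, 4, 4) but only (3, 2, 3) is free — short on gpu and net
  T5 still needs (2, 3, 5) but only (3, 2, 3) is free — short on gpu and net
Processes that can never finish: T9, T2, T4 and T5.
(3) The exact count: 0 of the possible complete orderings are safe sequences.


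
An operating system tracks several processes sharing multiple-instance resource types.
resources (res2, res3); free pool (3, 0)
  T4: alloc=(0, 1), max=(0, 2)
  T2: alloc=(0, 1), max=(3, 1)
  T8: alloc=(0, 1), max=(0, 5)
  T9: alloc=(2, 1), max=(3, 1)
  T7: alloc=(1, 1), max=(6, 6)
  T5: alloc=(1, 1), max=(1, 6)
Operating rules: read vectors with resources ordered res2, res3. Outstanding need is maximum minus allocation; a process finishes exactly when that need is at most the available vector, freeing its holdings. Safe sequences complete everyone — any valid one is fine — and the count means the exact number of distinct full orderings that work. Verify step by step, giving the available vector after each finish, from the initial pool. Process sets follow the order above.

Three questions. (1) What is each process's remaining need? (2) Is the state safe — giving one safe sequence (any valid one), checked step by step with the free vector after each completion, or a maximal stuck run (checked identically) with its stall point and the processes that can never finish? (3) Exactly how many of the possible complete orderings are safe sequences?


(1) Outstanding need per process (order res2, res3):
  T4: (0, 1)
  T2: (3, 0)
  T8: (0, 4)
  T9: (1, 0)
  T7: (5, 5)
  T5: (0, 5)
(2) UNSAFE.
Key observation: no order helps: past T9, T2, T4, the free pool tops out at (5, 3), below what each blocked process needs in res3.
Going as far as possible: T9, T2, T4; after that, nothing fits. Check, step by step:
  pool = (3, 0)
  run T9 (needs (1, 0), free (3, 0)); after release of (2, 1) the pool is (5, 1)
  run T2 (needs (3, 0), free (5, 1)); after release of (0, 1) the pool is (5, 2)
  run T4 (needs (0, 1), free (5, 2)); after release of (0, 1) the pool is (5, 3)
  blocked: T8 wants (0, 4), pool (5, 3) — not enough res3
  blocked: T7 wants (5, 5), pool (5, 3) — not enough res3
  blocked: T5 wants (0, 5), pool (5, 3) — not enough res3
Processes that can never finish: T8, T7 and T5.
(3) The exact count: 0 of the possible complete orderings are safe sequences.


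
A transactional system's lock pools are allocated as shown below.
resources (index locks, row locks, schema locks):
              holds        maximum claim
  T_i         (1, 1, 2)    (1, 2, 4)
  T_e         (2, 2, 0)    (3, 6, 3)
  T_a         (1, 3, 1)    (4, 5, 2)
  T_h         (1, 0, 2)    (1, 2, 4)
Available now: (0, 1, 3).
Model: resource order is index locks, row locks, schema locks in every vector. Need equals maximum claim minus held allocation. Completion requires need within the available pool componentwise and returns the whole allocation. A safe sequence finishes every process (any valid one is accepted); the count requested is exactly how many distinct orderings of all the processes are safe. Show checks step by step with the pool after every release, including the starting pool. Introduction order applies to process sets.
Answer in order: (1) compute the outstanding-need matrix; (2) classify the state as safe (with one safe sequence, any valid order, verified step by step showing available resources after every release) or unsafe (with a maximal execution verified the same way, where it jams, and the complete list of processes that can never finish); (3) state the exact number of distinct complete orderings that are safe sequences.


(1) Remaining need (order index locks, row locks, schema locks):
  T_i: (0, 1, 2)
  T_e: (1, 4, 3)
  T_a: (3, 2, 1)
  T_h: (0, 2, 2)
(2) UNSAFE — no complete ordering exists.
Key observation: after T_i, T_h the pool peaks at (2, 2, 7), and each blocked process is short somewhere: T_e on row locks; T_a on index locks.
The run T_i, T_h cannot be extended any further. Step-by-step check:
  pool = (0, 1, 3)
  run T_i (needs (0, 1, 2), free (0, 1, 3)); after release of (1, 1, 2) the pool is (1, 2, 5)
  run T_h (needs (0, 2, 2), free (1, 2, 5)); after release of (1, 0, 2) the pool is (2, 2, 7)
  T_e still needs (1, 4, 3) but only (2, 2, 7) is free — short on row locks
  T_a still needs (3, 2, 1) but only (2, 2, 7) is free — short on index locks
Permanently blocked: T_e and T_a.
(3) Precisely 0 of the possible complete orderings are safe sequences.


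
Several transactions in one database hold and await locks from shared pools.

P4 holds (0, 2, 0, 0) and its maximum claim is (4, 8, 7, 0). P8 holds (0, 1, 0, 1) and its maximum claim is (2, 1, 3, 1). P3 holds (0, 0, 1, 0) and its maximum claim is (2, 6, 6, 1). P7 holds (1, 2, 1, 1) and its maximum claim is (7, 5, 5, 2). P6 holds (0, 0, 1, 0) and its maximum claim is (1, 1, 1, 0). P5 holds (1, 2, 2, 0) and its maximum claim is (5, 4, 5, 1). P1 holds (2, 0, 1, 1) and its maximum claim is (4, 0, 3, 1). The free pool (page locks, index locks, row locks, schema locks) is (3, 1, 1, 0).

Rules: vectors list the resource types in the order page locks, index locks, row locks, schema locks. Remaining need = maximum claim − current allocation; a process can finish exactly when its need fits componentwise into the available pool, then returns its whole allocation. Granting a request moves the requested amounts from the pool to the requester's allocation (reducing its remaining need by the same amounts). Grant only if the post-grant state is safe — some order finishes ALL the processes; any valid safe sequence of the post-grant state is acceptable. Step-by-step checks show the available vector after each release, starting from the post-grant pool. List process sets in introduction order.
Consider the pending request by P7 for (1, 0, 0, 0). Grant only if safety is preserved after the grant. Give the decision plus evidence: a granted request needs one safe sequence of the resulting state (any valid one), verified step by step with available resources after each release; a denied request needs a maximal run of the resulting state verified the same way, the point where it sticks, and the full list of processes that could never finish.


GRANT. The post-grant state is safe; one safe sequence: P6, P1, P8, P5, P7, P3, P4.
Key observation: after the grant the pool drops to (2, 1, 1, 0), which still lets P6 finish first and unwind the rest.
Step-by-step check of the post-grant state:
  pool = (2, 1, 1, 0)
  P6 needs (1, 1, 0, 0) <= (2, 1, 1, 0) -> finishes; pool += (0, 0, 1, 0) = (2, 1, 2, 0)
  P1 needs (2, 0, 2, 0) <= (2, 1, 2, 0) -> finishes; pool += (2, 0, 1, 1) = (4, 1, 3, 1)
  P8 needs (2, 0, 3, 0) <= (4, 1, 3, 1) -> finishes; pool += (0, 1, 0, 1) = (4, 2, 3, 2)
  P5 needs (4, 2, 3, 1) <= (4, 2, 3, 2) -> finishes; pool += (1, 2, 2, 0) = (5, 4, 5, 2)
  P7 needs (5, 3, 4, 1) <= (5, 4, 5, 2) -> finishes; pool += (2, 2, 1, 1) = (7, 6, 6, 3)
  P3 needs (2, 6, 5, 1) <= (7, 6, 6, 3) -> finishes; pool += (0, 0, 1, 0) = (7, 6, 7, 3)
  P4 needs (4, 6, 7, 0) <= (7, 6, 7, 3) -> finishes; pool += (0, 2, 0, 0) = (7, 8, 7, 3)


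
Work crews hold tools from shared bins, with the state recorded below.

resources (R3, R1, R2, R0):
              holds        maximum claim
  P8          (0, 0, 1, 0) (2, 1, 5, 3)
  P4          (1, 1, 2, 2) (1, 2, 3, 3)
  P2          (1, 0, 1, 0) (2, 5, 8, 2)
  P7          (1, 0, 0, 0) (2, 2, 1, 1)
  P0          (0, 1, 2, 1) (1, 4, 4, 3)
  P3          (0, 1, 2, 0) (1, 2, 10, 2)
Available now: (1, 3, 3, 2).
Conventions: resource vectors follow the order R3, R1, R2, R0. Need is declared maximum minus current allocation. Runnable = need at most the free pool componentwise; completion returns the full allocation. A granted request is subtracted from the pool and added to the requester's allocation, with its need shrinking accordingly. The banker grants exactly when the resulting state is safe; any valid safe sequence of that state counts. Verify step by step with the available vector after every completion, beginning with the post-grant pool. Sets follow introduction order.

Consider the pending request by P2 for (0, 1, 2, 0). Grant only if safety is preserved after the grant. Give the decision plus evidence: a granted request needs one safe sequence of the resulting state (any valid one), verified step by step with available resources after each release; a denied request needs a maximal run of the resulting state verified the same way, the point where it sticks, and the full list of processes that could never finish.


GRANT — the state after the grant stays safe, e.g. via P4, P0, P8, P7, P2, P3.
Key observation: the transfer keeps a workable pool ((1, 2, 1, 2)); P4 starts the safe sequence.
Verifying the post-grant state step by step:
  pool = (1, 2, 1, 2)
  P4: need (0, 1, 1, 1) fits (1, 2, 1, 2); releases (1, 1, 2, 2), pool now (2, 3, 3, 4)
  P0: need (1, 3, 2, 2) fits (2, 3, 3, 4); releases (0, 1, 2, 1), pool now (2, 4, 5, 5)
  P8: need (2, 1, 4, 3) fits (2, 4, 5, 5); releases (0, 0, 1, 0), pool now (2, 4, 6, 5)
  P7: need (1, 2, 1, 1) fits (2, 4, 6, 5); releases (1, 0, 0, 0), pool now (3, 4, 6, 5)
  P2: need (1, 4, 5, 2) fits (3, 4, 6, 5); releases (1, 1, 3, 0), pool now (4, 5, 9, 5)
  P3: need (1, 1, 8, 2) fits (4, 5, 9, 5); releases (0, 1, 2, 0), pool now (4, 6, 11, 5)


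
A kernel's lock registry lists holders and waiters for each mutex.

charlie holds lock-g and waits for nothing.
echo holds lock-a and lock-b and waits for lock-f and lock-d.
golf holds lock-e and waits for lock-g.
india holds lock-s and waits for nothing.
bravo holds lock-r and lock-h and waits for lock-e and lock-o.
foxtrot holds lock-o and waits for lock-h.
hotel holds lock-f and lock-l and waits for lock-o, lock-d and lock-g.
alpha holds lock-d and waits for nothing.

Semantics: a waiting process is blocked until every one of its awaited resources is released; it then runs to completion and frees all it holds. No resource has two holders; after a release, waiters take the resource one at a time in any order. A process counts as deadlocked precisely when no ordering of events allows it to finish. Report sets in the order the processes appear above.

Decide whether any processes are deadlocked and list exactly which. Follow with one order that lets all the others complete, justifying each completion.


Deadlocked set: echo, bravo, foxtrot and hotel.
Key observation: nobody on the ring foxtrot -> bravo -> foxtrot can start until another member finishes, which never happens; echo and hotel wait into the deadlock from upstream.
A valid finishing order for the others: charlie, alpha, golf, india.
Verifying each step:
  run charlie (it waits on nothing); releases lock-g
  run alpha (it waits on nothing); releases lock-d
  golf waits on lock-g — all released -> runs and releases lock-e
  run india (it waits on nothing); releases lock-s


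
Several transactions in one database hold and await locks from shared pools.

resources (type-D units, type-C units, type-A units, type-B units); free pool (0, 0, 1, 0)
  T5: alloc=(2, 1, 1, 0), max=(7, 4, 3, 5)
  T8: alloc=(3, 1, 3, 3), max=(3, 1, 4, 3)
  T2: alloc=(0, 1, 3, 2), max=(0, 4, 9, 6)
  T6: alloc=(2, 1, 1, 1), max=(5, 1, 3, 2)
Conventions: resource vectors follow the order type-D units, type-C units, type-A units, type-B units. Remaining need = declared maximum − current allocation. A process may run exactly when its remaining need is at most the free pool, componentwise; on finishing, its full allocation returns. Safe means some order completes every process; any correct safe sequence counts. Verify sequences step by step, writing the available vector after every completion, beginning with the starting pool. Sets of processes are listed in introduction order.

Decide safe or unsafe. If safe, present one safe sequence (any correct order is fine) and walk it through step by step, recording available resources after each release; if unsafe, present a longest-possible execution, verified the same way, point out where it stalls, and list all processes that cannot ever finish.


UNSAFE — no complete ordering exists.
Key observation: T8, T6 can finish, but then (5, 2, 5, 4) is all there is, and the blocked group's type-C units demands exceed it.
A maximal execution: T8, T6 — then nothing else fits. Walking it through:
  pool = (0, 0, 1, 0)
  run T8 (needs (0, 0, 1, 0), free (0, 0, 1, 0)); after release of (3, 1, 3, 3) the pool is (3, 1, 4, 3)
  run T6 (needs (3, 0, 2, 1), free (3, 1, 4, 3)); after release of (2, 1, 1, 1) the pool is (5, 2, 5, 4)
  blocked: T5 wants (5, 3, 2, 5), pool (5, 2, 5, 4) — not enough type-C units and type-B units
  blocked: T2 wants (0, 3, 6, 4), pool (5, 2, 5, 4) — not enough type-C units and type-A units
Processes that can never finish: T5 and T2.


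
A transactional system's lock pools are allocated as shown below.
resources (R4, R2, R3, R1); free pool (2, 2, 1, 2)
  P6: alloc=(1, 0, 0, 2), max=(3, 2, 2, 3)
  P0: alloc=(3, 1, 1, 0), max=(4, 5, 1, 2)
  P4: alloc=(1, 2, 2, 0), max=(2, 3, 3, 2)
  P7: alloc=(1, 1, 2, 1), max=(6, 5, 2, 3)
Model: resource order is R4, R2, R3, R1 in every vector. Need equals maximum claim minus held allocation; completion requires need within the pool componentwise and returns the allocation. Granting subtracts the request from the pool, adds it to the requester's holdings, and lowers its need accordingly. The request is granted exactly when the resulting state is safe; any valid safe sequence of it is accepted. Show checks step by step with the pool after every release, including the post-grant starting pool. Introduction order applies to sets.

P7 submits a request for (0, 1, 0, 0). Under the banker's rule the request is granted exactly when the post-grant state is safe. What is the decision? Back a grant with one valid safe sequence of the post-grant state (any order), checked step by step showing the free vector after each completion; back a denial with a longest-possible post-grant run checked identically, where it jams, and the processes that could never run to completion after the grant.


DENY: after the grant no complete ordering would exist.
Key observation: after P4, P6 the pool peaks at (4, 3, 3, 4), and each blocked process is short somewhere: P0 on R2; P7 on R4.
After a pretend grant, a maximal execution: P4, P6 — then nothing else fits. Walking it through:
  pool = (2, 1, 1, 2)
  P4 needs (1, 1, 1, 2) <= (2, 1, 1, 2) -> finishes; pool += (1, 2, 2, 0) = (3, 3, 3, 2)
  P6 needs (2, 2, 2, 1) <= (3, 3, 3, 2) -> finishes; pool += (1, 0, 0, 2) = (4, 3, 3, 4)
  blocked: P0 wants (1, 4, 0, 2), pool (4, 3, 3, 4) — not enough R2
  blocked: P7 wants (5, 3, 0, 2), pool (4, 3, 3, 4) — not enough R4
Had the request been granted, P0 and P7 could never finish.
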